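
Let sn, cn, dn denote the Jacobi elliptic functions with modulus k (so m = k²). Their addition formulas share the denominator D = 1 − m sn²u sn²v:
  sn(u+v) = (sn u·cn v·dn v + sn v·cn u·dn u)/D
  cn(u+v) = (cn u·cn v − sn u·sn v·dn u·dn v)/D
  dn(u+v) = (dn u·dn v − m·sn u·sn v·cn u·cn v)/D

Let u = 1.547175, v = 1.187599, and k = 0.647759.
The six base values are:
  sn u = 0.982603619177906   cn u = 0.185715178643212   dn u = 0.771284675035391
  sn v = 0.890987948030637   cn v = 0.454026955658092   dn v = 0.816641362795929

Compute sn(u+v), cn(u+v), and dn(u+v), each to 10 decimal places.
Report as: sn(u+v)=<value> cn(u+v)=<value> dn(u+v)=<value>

m = k² = 0.419591722081
D = 1 − m·sn²u·sn²v = 0.6783916694740343
sn(u+v) = (sn u·cn v·dn v + sn v·cn u·dn u)/D = 0.49195147491764/0.6783916694740343 = 0.7251732252240897
cn(u+v) = (cn u·cn v − sn u·sn v·dn u·dn v)/D = -0.467117761959579/0.6783916694740343 = -0.6885664771233724
dn(u+v) = (dn u·dn v − m·sn u·sn v·cn u·cn v)/D = 0.5988883373060892/0.6783916694740343 = 0.882806149094394

sn(u+v)=0.7251732252 cn(u+v)=-0.6885664771 dn(u+v)=0.8828061491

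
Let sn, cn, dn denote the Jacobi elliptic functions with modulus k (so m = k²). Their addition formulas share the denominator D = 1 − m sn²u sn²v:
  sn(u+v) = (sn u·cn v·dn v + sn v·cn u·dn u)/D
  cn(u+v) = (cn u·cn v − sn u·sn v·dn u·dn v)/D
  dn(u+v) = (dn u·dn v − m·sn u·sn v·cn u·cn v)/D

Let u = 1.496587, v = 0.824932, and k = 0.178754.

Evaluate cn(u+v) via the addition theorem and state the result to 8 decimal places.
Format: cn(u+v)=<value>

cn(u+v)=-0.66534363

sn u = 0.996339386003716, cn u = 0.08548583448582713, dn u = 0.9840124564527243
sn v = 0.732730171683008, cn v = 0.6805192837130992, dn v = 0.9913852156800578
m = k² = 0.031952992516
D = 1 − m·sn²u·sn²v = 0.9829700142445088
cn(u+v) = (cn u·cn v − sn u·sn v·dn u·dn v)/D = -0.6540128409382943/0.9829700142445088 = -0.665343633539987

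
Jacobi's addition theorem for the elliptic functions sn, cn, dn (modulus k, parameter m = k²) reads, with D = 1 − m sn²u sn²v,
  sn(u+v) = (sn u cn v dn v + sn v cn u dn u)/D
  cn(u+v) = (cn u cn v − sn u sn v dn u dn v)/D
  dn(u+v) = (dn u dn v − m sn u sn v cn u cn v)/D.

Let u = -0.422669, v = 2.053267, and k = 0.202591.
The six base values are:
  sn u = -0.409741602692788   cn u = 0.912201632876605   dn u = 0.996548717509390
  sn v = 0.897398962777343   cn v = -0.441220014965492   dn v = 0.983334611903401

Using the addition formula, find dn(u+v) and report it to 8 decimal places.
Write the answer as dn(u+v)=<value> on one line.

m = k² = 0.041043113281
D = 1 − m·sn²u·sn²v = 0.9944507850652386
dn(u+v) = (dn u·dn v − m·sn u·sn v·cn u·cn v)/D = 0.9738667458978405/0.9944507850652386 = 0.9793010981774753

dn(u+v)=0.97930110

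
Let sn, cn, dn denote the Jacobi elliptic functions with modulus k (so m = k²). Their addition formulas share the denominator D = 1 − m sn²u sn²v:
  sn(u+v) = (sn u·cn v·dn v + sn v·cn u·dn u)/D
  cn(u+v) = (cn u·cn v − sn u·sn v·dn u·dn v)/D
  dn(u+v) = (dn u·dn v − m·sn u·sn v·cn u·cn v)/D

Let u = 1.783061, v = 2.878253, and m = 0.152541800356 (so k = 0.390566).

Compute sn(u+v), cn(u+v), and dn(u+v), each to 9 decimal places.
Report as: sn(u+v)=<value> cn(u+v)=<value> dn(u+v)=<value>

sn u = 0.9908967545798173, cn u = -0.1346240014380249, dn u = 0.922075273248734
sn v = 0.3830967949387404, cn v = -0.9237082037676534, dn v = 0.9887428807421684
m = k² = 0.152541800356
D = 1 − m·sn²u·sn²v = 0.9780182270865662
sn(u+v) = (sn u·cn v·dn v + sn v·cn u·dn u)/D = -0.9525509578858853/0.9780182270865662 = -0.9739603327470227
cn(u+v) = (cn u·cn v − sn u·sn v·dn u·dn v)/D = -0.2217348081475542/0.9780182270865662 = -0.226718482341667
dn(u+v) = (dn u·dn v − m·sn u·sn v·cn u·cn v)/D = 0.9044945231440749/0.9780182270865662 = 0.9248237896736217

sn(u+v)=-0.973960333 cn(u+v)=-0.226718482 dn(u+v)=0.924823790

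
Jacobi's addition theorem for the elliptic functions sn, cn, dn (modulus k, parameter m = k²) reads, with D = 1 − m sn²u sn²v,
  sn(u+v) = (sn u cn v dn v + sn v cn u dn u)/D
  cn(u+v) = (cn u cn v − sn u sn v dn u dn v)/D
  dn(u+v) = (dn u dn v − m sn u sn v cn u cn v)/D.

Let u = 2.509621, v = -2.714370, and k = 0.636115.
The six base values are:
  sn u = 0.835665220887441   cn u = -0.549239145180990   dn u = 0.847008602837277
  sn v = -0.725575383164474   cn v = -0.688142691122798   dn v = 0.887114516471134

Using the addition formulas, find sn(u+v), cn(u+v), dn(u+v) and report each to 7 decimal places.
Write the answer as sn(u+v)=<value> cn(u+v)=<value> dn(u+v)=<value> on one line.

m = k² = 0.404642293225
D = 1 − m·sn²u·sn²v = 0.8512349170621133
sn(u+v) = (sn u·cn v·dn v + sn v·cn u·dn u)/D = -0.1725962083115474/0.8512349170621133 = -0.2027597844637679
cn(u+v) = (cn u·cn v − sn u·sn v·dn u·dn v)/D = 0.8335534973246887/0.8512349170621133 = 0.9792285074507412
dn(u+v) = (dn u·dn v − m·sn u·sn v·cn u·cn v)/D = 0.8441248795108496/0.8512349170621133 = 0.9916473849829814

sn(u+v)=-0.2027598 cn(u+v)=0.9792285 dn(u+v)=0.9916474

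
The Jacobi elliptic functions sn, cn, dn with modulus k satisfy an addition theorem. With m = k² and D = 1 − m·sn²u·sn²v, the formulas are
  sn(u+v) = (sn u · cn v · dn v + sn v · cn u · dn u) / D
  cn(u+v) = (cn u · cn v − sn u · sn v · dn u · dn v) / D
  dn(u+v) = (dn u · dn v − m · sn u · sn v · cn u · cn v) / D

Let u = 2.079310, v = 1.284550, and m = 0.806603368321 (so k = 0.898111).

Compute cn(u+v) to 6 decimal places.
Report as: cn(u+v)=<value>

cn(u+v)=-0.527954

sn u = 0.9963577691323363, cn u = 0.08527130754030949, dn u = 0.4463872789129419
sn v = 0.8817795105747706, cn v = 0.471661843623711, dn v = 0.6106042622696082
m = k² = 0.806603368321
D = 1 − m·sn²u·sn²v = 0.3773977860205771
cn(u+v) = (cn u·cn v − sn u·sn v·dn u·dn v)/D = -0.199248484995261/0.3773977860205771 = -0.5279535078788121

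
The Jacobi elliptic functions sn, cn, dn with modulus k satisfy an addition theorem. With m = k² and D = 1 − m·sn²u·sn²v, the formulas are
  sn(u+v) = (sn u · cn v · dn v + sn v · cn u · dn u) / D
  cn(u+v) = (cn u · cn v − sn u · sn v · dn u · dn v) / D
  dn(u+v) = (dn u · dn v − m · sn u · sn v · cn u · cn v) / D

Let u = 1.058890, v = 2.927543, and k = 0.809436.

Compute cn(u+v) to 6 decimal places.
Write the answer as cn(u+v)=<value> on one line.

cn(u+v)=-0.999126

sn u = 0.8170298420707402, cn u = 0.5765953842738089, dn u = 0.7500921125878979
sn v = 0.8345641764813631, cn v = -0.5509107326364084, dn v = 0.7373359025584943
m = k² = 0.655186638096
D = 1 − m·sn²u·sn²v = 0.6953786431302946
cn(u+v) = (cn u·cn v − sn u·sn v·dn u·dn v)/D = -0.6947709122852136/0.6953786431302946 = -0.9991260432699726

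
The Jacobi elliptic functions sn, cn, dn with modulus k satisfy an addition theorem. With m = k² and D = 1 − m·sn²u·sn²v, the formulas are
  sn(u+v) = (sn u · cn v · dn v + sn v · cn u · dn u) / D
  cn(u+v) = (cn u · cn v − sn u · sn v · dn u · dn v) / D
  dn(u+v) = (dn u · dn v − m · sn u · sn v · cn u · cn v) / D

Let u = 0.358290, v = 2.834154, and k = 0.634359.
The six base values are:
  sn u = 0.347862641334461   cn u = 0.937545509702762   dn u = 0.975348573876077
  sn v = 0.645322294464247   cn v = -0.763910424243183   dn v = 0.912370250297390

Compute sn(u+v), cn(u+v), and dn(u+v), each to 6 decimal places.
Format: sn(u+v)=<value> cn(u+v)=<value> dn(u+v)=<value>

m = k² = 0.402411340881
D = 1 − m·sn²u·sn²v = 0.9797213457440834
sn(u+v) = (sn u·cn v·dn v + sn v·cn u·dn u)/D = 0.34765491012519/0.9797213457440834 = 0.3548508069517986
cn(u+v) = (cn u·cn v − sn u·sn v·dn u·dn v)/D = -0.9159639615030953/0.9797213457440834 = -0.9349229405708566
dn(u+v) = (dn u·dn v − m·sn u·sn v·cn u·cn v)/D = 0.9545768154222754/0.9797213457440834 = 0.9743350183896309

sn(u+v)=0.354851 cn(u+v)=-0.934923 dn(u+v)=0.974335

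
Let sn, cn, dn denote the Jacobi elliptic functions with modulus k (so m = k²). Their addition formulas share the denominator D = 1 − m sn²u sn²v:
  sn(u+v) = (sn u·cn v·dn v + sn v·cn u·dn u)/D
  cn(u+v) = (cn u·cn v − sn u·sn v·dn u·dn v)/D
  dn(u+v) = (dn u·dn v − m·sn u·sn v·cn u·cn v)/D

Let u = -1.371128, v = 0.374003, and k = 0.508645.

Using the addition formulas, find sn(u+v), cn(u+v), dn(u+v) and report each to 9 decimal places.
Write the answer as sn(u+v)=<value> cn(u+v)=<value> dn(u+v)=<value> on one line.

sn u = -0.9621071863795751, cn u = 0.2726715275139257, dn u = 0.8720756932466529
sn v = 0.3633051131214596, cn v = 0.9316702178237767, dn v = 0.9827774038202398
m = k² = 0.258719736025
D = 1 − m·sn²u·sn²v = 0.9683903638465231
sn(u+v) = (sn u·cn v·dn v + sn v·cn u·dn u)/D = -0.7945384520717126/0.9683903638465231 = -0.8204733150335605
cn(u+v) = (cn u·cn v − sn u·sn v·dn u·dn v)/D = 0.5536140758419065/0.9683903638465231 = 0.5716848251596677
dn(u+v) = (dn u·dn v − m·sn u·sn v·cn u·cn v)/D = 0.880029752277122/0.9683903638465231 = 0.9087551726367601

sn(u+v)=-0.820473315 cn(u+v)=0.571684825 dn(u+v)=0.908755173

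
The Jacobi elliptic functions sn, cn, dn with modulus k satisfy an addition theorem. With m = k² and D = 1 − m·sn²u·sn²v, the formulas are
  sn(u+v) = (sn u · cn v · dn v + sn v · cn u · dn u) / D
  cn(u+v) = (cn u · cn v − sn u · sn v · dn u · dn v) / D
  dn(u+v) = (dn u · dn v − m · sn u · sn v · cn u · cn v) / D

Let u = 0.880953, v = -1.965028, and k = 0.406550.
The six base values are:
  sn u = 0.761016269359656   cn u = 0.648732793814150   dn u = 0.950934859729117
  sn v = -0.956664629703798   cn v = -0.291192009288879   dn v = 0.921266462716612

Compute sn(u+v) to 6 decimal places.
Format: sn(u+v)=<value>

sn(u+v)=-0.870593

m = k² = 0.1652829025
D = 1 − m·sn²u·sn²v = 0.9123937182176947
sn(u+v) = (sn u·cn v·dn v + sn v·cn u·dn u)/D = -0.7943232829933467/0.9123937182176947 = -0.8705926697358336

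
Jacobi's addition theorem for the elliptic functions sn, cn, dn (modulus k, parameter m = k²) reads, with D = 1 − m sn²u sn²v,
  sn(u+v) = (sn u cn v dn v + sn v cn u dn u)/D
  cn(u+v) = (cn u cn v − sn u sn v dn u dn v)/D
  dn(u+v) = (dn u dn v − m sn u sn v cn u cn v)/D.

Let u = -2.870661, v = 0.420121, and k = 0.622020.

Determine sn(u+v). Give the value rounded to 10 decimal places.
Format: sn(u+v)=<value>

sn(u+v)=-0.8529257687

sn u = -0.6044469479921789, cn u = -0.7966453960595895, dn u = 0.9266285530870642
sn v = 0.4036646001573166, cn v = 0.9149070393104612, dn v = 0.96796440541354
m = k² = 0.3869088804
D = 1 − m·sn²u·sn²v = 0.9769661567958554
sn(u+v) = (sn u·cn v·dn v + sn v·cn u·dn u)/D = -0.8332796102601202/0.9769661567958554 = -0.8529257686806856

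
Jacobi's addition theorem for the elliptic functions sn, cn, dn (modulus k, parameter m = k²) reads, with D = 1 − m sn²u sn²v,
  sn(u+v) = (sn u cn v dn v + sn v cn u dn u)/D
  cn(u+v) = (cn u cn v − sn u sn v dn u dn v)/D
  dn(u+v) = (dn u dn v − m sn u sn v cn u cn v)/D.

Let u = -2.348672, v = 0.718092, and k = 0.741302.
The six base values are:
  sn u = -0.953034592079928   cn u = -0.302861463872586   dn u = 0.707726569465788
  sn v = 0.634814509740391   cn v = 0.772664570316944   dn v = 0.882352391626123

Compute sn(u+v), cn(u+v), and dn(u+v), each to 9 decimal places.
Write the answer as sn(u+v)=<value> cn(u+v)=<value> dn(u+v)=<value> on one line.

sn(u+v)=-0.983667504 cn(u+v)=0.179995114 dn(u+v)=0.684306296

m = k² = 0.549528655204
D = 1 − m·sn²u·sn²v = 0.7988586494131045
sn(u+v) = (sn u·cn v·dn v + sn v·cn u·dn u)/D = -0.7858112938634276/0.7988586494131045 = -0.9836675041832965
cn(u+v) = (cn u·cn v − sn u·sn v·dn u·dn v)/D = 0.1437906540037121/0.7988586494131045 = 0.1799951144164871
dn(u+v) = (dn u·dn v − m·sn u·sn v·cn u·cn v)/D = 0.5466640033934103/0.7988586494131045 = 0.6843062959824326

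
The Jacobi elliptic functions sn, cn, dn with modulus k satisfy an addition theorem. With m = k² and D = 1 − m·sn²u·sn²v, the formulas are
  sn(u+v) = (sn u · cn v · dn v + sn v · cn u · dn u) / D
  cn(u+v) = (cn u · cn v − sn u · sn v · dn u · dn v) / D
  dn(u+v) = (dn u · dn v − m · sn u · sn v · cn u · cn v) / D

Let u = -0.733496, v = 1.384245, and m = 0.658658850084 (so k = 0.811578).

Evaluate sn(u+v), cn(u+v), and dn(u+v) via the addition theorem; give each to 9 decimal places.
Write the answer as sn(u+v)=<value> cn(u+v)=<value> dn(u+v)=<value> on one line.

sn u = -0.6403914059565761, cn u = 0.7680487270850462, dn u = 0.8543320468432948
sn v = 0.9261570645433111, cn v = 0.37713802751316, dn v = 0.6595636698625736
m = k² = 0.658658850084
D = 1 − m·sn²u·sn²v = 0.768302787293441
sn(u+v) = (sn u·cn v·dn v + sn v·cn u·dn u)/D = 0.4484200750538919/0.768302787293441 = 0.5836501994657284
cn(u+v) = (cn u·cn v − sn u·sn v·dn u·dn v)/D = 0.6238658583794535/0.768302787293441 = 0.8120051998993698
dn(u+v) = (dn u·dn v − m·sn u·sn v·cn u·cn v)/D = 0.6766429487510514/0.768302787293441 = 0.8806982871098429

sn(u+v)=0.583650199 cn(u+v)=0.812005200 dn(u+v)=0.880698287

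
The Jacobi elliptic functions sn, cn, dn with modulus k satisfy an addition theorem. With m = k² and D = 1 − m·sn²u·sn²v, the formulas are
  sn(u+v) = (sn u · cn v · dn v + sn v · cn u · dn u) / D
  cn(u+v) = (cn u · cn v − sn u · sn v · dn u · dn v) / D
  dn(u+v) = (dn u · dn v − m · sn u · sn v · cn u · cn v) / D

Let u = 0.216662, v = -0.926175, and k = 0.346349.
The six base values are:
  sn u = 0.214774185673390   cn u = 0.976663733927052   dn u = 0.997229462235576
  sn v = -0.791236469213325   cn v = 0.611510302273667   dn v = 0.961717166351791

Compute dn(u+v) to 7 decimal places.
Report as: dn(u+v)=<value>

m = k² = 0.119957629801
D = 1 − m·sn²u·sn²v = 0.9965357866513405
dn(u+v) = (dn u·dn v − m·sn u·sn v·cn u·cn v)/D = 0.9712275839426405/0.9965357866513405 = 0.9746038195038202

dn(u+v)=0.9746038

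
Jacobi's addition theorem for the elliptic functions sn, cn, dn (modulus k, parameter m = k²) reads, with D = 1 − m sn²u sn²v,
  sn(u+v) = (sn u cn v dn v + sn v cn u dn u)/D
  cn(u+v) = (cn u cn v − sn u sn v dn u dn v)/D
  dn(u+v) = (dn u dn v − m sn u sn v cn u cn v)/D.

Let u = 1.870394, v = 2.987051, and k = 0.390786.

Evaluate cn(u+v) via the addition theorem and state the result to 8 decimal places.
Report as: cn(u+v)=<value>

sn u = 0.9768573202680228, cn u = -0.2138919723570233, dn u = 0.9242688567974569
sn v = 0.2815785335042704, cn v = -0.9595381855192551, dn v = 0.9939274973055664
m = k² = 0.152713697796
D = 1 − m·sn²u·sn²v = 0.9884458141380035
cn(u+v) = (cn u·cn v − sn u·sn v·dn u·dn v)/D = -0.04744995282398009/0.9884458141380035 = -0.04800460697520368

cn(u+v)=-0.04800461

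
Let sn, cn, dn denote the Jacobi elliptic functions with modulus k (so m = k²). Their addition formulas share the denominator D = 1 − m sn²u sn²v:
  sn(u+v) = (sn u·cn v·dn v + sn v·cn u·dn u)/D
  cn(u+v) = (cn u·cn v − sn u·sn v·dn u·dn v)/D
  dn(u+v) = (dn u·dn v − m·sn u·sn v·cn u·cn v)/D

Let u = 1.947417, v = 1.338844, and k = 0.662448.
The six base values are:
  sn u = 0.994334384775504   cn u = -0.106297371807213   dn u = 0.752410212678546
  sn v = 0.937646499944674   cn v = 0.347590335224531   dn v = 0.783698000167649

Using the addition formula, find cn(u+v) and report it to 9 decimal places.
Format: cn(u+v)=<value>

cn(u+v)=-0.948537619

m = k² = 0.438837352704
D = 1 − m·sn²u·sn²v = 0.6185419574122969
cn(u+v) = (cn u·cn v − sn u·sn v·dn u·dn v)/D = -0.5867103153321463/0.6185419574122969 = -0.9485376186713025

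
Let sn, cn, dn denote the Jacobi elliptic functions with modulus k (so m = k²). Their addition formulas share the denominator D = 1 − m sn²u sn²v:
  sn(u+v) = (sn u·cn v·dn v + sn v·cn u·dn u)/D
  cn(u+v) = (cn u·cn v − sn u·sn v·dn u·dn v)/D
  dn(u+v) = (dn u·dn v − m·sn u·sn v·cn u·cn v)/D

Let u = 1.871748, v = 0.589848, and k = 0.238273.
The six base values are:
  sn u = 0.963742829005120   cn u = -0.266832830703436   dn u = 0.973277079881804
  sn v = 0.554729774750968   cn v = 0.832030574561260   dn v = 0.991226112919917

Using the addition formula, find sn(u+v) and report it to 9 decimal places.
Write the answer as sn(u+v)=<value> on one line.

sn(u+v)=0.661497492

m = k² = 0.056774022529
D = 1 − m·sn²u·sn²v = 0.9837731231995979
sn(u+v) = (sn u·cn v·dn v + sn v·cn u·dn u)/D = 0.6507634536114143/0.9837731231995979 = 0.6614974919165186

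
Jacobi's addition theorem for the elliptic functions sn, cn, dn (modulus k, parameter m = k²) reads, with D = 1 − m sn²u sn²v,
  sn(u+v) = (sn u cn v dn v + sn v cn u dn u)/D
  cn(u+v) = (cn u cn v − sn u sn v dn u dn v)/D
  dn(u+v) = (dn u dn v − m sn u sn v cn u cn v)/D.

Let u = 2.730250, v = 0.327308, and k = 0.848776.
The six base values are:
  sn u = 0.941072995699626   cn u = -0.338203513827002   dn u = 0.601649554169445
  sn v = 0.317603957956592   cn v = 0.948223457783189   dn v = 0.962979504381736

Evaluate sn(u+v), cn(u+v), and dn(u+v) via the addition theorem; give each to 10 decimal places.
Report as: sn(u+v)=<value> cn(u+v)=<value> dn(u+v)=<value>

m = k² = 0.720420698176
D = 1 − m·sn²u·sn²v = 0.9356416921825823
sn(u+v) = (sn u·cn v·dn v + sn v·cn u·dn u)/D = 0.7946862924237999/0.9356416921825823 = 0.8493489538393976
cn(u+v) = (cn u·cn v − sn u·sn v·dn u·dn v)/D = -0.4938613902543919/0.9356416921825823 = -0.5278317483932933
dn(u+v) = (dn u·dn v − m·sn u·sn v·cn u·cn v)/D = 0.6484294531887324/0.9356416921825823 = 0.6930318075887933

sn(u+v)=0.8493489538 cn(u+v)=-0.5278317484 dn(u+v)=0.6930318076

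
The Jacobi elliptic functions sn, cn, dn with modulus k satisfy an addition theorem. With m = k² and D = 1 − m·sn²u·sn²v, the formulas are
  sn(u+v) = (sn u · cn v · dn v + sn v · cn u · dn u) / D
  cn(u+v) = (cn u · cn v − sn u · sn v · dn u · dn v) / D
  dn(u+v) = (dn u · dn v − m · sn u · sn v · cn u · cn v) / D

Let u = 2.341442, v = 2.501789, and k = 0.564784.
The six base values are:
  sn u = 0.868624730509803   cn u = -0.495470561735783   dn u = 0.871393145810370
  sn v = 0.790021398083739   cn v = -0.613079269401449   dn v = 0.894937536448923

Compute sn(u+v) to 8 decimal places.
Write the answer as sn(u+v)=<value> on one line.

m = k² = 0.318980966656
D = 1 − m·sn²u·sn²v = 0.8497872286398909
sn(u+v) = (sn u·cn v·dn v + sn v·cn u·dn u)/D = -0.8176777537531887/0.8497872286398909 = -0.9622146888014611

sn(u+v)=-0.96221469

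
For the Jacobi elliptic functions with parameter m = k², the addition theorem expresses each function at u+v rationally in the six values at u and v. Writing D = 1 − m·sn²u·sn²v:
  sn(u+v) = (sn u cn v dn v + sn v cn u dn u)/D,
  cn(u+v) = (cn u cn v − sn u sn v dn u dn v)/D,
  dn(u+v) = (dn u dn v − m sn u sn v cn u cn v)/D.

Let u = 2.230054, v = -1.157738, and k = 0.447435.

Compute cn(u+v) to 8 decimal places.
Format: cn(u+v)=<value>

sn u = 0.8701329875418444, cn u = -0.4928169883349239, dn u = 0.9210992046431235
sn v = -0.8993276424369651, cn v = 0.4372754184135787, dn v = 0.9154680517484357
m = k² = 0.200198079225
D = 1 − m·sn²u·sn²v = 0.87740660895584
cn(u+v) = (cn u·cn v − sn u·sn v·dn u·dn v)/D = 0.4443653317655663/0.87740660895584 = 0.5064531395476772

cn(u+v)=0.50645314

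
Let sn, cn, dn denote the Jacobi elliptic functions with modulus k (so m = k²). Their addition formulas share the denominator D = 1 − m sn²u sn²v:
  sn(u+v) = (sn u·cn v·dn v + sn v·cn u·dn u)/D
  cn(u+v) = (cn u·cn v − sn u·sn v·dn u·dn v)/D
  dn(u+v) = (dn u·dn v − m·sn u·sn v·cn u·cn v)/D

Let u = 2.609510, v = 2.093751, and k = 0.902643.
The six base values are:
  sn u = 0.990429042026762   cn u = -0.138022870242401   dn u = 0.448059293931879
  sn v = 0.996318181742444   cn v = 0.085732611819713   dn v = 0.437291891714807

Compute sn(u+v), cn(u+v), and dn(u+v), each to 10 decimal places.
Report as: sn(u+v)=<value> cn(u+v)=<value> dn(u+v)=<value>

m = k² = 0.814764385449
D = 1 − m·sn²u·sn²v = 0.2066316304891966
sn(u+v) = (sn u·cn v·dn v + sn v·cn u·dn u)/D = -0.02448337809483215/0.2066316304891966 = -0.1184880457888669
cn(u+v) = (cn u·cn v − sn u·sn v·dn u·dn v)/D = -0.2051760096007557/0.2066316304891966 = -0.9929554788635467
dn(u+v) = (dn u·dn v − m·sn u·sn v·cn u·cn v)/D = 0.2054464206916972/0.2066316304891966 = 0.9942641414835984

sn(u+v)=-0.1184880458 cn(u+v)=-0.9929554789 dn(u+v)=0.9942641415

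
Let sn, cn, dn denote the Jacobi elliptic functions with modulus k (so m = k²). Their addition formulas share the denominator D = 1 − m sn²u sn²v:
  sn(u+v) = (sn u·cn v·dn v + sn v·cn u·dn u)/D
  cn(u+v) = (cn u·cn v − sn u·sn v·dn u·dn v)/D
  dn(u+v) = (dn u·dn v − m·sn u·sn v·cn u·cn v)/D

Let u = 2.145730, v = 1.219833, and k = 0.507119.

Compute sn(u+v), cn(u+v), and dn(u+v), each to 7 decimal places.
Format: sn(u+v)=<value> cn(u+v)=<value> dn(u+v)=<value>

sn u = 0.922423860208243, cn u = -0.3861790026898456, dn u = 0.8838456426561599
sn v = 0.9176601356568118, cn v = 0.3973661729769178, dn v = 0.8851199807369896
m = k² = 0.257169680161
D = 1 − m·sn²u·sn²v = 0.8157342781287806
sn(u+v) = (sn u·cn v·dn v + sn v·cn u·dn u)/D = 0.01121374257130427/0.8157342781287806 = 0.01374680808685343
cn(u+v) = (cn u·cn v − sn u·sn v·dn u·dn v)/D = -0.8156571979035233/0.8157342781287806 = -0.9999055081693586
dn(u+v) = (dn u·dn v − m·sn u·sn v·cn u·cn v)/D = 0.8157144561276128/0.8157342781287806 = 0.9999757004189975

sn(u+v)=0.0137468 cn(u+v)=-0.9999055 dn(u+v)=0.9999757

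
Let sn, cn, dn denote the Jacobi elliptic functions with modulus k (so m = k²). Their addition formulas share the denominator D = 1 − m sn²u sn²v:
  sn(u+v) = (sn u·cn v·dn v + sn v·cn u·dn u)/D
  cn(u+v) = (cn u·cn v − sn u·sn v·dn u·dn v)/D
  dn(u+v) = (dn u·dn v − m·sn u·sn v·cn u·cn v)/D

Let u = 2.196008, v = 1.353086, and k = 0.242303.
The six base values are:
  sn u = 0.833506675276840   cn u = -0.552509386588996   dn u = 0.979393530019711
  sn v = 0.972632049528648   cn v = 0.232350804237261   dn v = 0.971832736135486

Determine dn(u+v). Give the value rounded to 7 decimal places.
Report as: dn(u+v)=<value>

dn(u+v)=0.9963629

m = k² = 0.058710743809
D = 1 − m·sn²u·sn²v = 0.9614137210849805
dn(u+v) = (dn u·dn v − m·sn u·sn v·cn u·cn v)/D = 0.9579169454654748/0.9614137210849805 = 0.9963628815120721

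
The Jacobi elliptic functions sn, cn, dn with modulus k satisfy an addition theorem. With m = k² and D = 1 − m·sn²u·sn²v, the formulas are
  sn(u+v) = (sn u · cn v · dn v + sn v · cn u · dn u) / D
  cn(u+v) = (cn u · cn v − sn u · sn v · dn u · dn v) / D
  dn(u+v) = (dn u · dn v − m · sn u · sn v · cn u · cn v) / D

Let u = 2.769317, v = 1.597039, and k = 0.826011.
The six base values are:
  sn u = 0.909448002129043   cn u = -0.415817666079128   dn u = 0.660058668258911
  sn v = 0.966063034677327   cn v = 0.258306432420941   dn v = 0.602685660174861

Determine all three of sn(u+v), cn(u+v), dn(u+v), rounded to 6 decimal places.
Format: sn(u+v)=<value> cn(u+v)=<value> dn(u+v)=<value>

sn(u+v)=-0.261063 cn(u+v)=-0.965322 dn(u+v)=0.976473

m = k² = 0.682294172121
D = 1 − m·sn²u·sn²v = 0.4733302952398118
sn(u+v) = (sn u·cn v·dn v + sn v·cn u·dn u)/D = -0.1235689111876913/0.4733302952398118 = -0.2610627556072348
cn(u+v) = (cn u·cn v − sn u·sn v·dn u·dn v)/D = -0.4569160673249474/0.4733302952398118 = -0.9653218311189058
dn(u+v) = (dn u·dn v − m·sn u·sn v·cn u·cn v)/D = 0.4621941480511145/0.4733302952398118 = 0.9764727774649303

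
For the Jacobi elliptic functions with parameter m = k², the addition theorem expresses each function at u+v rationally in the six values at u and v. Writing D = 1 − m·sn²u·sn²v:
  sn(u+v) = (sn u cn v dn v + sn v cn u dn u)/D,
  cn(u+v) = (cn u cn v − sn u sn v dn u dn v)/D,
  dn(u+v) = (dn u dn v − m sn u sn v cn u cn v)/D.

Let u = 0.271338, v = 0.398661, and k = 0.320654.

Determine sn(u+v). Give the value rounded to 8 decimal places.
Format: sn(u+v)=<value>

sn u = 0.2676958336540959, cn u = 0.9635034720457621, dn u = 0.996309129948323
sn v = 0.3872158793508969, cn v = 0.9219890795332186, dn v = 0.9922619201344166
m = k² = 0.102818987716
D = 1 − m·sn²u·sn²v = 0.9988952529112188
sn(u+v) = (sn u·cn v·dn v + sn v·cn u·dn u)/D = 0.6166096195806691/0.9988952529112188 = 0.6172915706462697

sn(u+v)=0.61729157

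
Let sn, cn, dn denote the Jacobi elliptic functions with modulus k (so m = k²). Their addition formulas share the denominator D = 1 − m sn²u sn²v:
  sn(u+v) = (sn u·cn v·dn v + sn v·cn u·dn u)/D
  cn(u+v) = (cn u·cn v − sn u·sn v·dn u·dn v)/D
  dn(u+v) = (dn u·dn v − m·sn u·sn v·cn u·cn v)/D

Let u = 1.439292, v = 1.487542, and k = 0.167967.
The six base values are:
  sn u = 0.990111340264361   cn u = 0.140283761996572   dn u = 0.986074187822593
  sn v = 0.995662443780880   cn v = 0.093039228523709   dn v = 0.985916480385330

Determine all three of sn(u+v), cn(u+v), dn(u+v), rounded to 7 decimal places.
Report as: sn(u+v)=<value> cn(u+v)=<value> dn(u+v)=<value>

m = k² = 0.028212913089
D = 1 − m·sn²u·sn²v = 0.9725817171507325
sn(u+v) = (sn u·cn v·dn v + sn v·cn u·dn u)/D = 0.2285520144281548/0.9725817171507325 = 0.2349951787061337
cn(u+v) = (cn u·cn v − sn u·sn v·dn u·dn v)/D = -0.945346060041877/0.9725817171507325 = -0.9719965359942762
dn(u+v) = (dn u·dn v − m·sn u·sn v·cn u·cn v)/D = 0.9718237834867045/0.9725817171507325 = 0.9992206992475157

sn(u+v)=0.2349952 cn(u+v)=-0.9719965 dn(u+v)=0.9992207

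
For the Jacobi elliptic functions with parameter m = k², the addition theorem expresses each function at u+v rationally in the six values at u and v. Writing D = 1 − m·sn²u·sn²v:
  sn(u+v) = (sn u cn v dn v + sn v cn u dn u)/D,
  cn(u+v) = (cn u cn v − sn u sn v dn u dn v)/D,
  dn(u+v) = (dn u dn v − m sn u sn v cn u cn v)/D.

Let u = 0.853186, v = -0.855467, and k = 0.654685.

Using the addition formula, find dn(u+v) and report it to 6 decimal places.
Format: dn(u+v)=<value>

sn u = 0.7278079177039261, cn u = 0.6857810400758213, dn u = 0.8791826401386071
sn v = -0.7291813484573627, cn v = 0.6843205104787538, dn v = 0.8786947305808134
m = k² = 0.428612449225
D = 1 − m·sn²u·sn²v = 0.8792827215522005
dn(u+v) = (dn u·dn v − m·sn u·sn v·cn u·cn v)/D = 0.8792817411301706/0.8792827215522005 = 0.9999988849752123

dn(u+v)=0.999999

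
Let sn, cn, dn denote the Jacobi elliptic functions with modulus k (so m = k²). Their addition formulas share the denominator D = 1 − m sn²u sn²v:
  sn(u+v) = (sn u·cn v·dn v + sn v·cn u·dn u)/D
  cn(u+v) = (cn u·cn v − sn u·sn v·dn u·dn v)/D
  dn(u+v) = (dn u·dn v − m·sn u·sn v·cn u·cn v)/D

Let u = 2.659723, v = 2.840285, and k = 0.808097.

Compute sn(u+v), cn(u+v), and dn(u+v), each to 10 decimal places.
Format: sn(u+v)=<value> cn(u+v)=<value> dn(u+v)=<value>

sn u = 0.9214206059986479, cn u = -0.3885666826184206, dn u = 0.6675140214858354
sn v = 0.8659758482826643, cn v = -0.5000858228255625, dn v = 0.7143461890708223
m = k² = 0.653020761409
D = 1 − m·sn²u·sn²v = 0.5842288130665269
sn(u+v) = (sn u·cn v·dn v + sn v·cn u·dn u)/D = -0.5537745065512302/0.5842288130665269 = -0.9478726385378928
cn(u+v) = (cn u·cn v − sn u·sn v·dn u·dn v)/D = -0.1861641799892351/0.5842288130665269 = -0.3186494329372221
dn(u+v) = (dn u·dn v − m·sn u·sn v·cn u·cn v)/D = 0.3755847546338598/0.5842288130665269 = 0.6428727002738421

sn(u+v)=-0.9478726385 cn(u+v)=-0.3186494329 dn(u+v)=0.6428727003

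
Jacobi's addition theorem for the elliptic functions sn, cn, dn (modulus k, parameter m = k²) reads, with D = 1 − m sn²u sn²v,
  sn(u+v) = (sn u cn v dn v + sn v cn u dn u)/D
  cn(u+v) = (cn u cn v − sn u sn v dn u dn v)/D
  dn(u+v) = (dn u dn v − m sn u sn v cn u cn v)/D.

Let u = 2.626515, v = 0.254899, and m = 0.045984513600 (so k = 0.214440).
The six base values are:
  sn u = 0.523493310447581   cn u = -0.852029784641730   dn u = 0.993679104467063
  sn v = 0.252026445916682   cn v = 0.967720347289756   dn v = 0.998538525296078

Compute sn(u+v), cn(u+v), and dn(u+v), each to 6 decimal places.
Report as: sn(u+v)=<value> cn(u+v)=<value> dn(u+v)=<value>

sn(u+v)=0.292712 cn(u+v)=-0.956201 dn(u+v)=0.998028

m = k² = 0.0459845136
D = 1 − m·sn²u·sn²v = 0.9991995649457567
sn(u+v) = (sn u·cn v·dn v + sn v·cn u·dn u)/D = 0.2924780252111405/0.9991995649457567 = 0.2927123224148103
cn(u+v) = (cn u·cn v − sn u·sn v·dn u·dn v)/D = -0.9554351759048758/0.9991995649457567 = -0.9562005523458602
dn(u+v) = (dn u·dn v − m·sn u·sn v·cn u·cn v)/D = 0.9972292109472028/0.9991995649457567 = 0.9980280675976266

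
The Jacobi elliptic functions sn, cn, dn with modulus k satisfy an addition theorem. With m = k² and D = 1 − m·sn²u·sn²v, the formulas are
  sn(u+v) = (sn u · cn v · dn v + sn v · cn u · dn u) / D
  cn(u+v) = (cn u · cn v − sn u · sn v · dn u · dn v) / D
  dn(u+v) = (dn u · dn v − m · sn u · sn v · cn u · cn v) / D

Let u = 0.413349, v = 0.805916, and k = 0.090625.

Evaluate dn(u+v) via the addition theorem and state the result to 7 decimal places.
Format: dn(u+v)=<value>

sn u = 0.4015929750472278, cn u = 0.9158182583857545, dn u = 0.9993375057083339
sn v = 0.7210296091125562, cn v = 0.6929042522477362, dn v = 0.9978628423070157
m = k² = 0.008212890625
D = 1 − m·sn²u·sn²v = 0.9993113882127987
dn(u+v) = (dn u·dn v − m·sn u·sn v·cn u·cn v)/D = 0.995692664735751/0.9993113882127987 = 0.9963787829101802

dn(u+v)=0.9963788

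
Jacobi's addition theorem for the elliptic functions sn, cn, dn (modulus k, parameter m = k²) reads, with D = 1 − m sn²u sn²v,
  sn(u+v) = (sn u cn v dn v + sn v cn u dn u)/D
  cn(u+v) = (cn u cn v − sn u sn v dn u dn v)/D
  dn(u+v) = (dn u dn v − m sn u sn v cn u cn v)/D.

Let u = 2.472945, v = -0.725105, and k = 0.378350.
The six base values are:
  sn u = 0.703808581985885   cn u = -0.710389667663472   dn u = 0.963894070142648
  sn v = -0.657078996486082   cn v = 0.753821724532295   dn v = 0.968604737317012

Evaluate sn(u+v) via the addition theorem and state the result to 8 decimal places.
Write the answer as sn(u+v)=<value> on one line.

m = k² = 0.1431487225
D = 1 − m·sn²u·sn²v = 0.9693851762648821
sn(u+v) = (sn u·cn v·dn v + sn v·cn u·dn u)/D = 0.9638180888297773/0.9693851762648821 = 0.9942570945260838

sn(u+v)=0.99425709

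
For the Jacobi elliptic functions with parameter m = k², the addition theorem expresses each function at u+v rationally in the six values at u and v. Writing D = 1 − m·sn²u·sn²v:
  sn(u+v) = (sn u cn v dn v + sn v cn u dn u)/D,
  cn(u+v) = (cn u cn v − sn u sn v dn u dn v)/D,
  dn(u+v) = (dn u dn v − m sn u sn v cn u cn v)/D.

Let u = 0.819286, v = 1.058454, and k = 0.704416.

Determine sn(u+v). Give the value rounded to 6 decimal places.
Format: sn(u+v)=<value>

sn(u+v)=0.999818

sn u = 0.7031811042889205, cn u = 0.7110107837234358, dn u = 0.8687037407603465
sn v = 0.8308421612218498, cn v = 0.5565081339353503, dn v = 0.8108467637721112
m = k² = 0.496201901056
D = 1 − m·sn²u·sn²v = 0.8306325841418008
sn(u+v) = (sn u·cn v·dn v + sn v·cn u·dn u)/D = 0.8304815053041699/0.8306325841418008 = 0.999818115926927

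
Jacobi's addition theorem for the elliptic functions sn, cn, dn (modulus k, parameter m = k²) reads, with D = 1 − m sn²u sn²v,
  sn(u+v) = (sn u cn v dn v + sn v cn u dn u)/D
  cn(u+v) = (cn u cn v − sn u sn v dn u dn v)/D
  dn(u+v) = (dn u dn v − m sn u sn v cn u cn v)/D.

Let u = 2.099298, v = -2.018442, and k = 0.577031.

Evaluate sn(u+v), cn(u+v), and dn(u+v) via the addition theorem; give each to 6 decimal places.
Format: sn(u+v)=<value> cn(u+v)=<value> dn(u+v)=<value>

sn(u+v)=0.080739 cn(u+v)=0.996735 dn(u+v)=0.998914

sn u = 0.9551054104720189, cn u = -0.2962661892404806, dn u = 0.8344224111839158
sn v = -0.9728393002439847, cn v = -0.2314815238864524, dn v = 0.8275727812622806
m = k² = 0.332964774961
D = 1 − m·sn²u·sn²v = 0.7125362313399543
sn(u+v) = (sn u·cn v·dn v + sn v·cn u·dn u)/D = 0.05752926980907907/0.7125362313399543 = 0.08073872917436474
cn(u+v) = (cn u·cn v − sn u·sn v·dn u·dn v)/D = 0.710210014071457/0.7125362313399543 = 0.996735299671537
dn(u+v) = (dn u·dn v − m·sn u·sn v·cn u·cn v)/D = 0.7117625272033515/0.7125362313399543 = 0.998914154673724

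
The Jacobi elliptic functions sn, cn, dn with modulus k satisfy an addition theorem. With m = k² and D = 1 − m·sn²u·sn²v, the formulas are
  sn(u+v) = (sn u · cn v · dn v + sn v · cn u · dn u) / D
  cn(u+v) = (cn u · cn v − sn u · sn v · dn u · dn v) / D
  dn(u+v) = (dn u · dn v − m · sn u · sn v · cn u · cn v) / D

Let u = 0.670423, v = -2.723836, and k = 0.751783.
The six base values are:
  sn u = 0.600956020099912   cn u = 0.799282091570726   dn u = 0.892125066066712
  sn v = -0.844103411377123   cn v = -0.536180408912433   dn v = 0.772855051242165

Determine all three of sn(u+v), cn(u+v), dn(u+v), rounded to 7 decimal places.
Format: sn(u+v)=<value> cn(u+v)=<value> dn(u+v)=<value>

sn(u+v)=-0.9957389 cn(u+v)=-0.0922172 dn(u+v)=0.6630449

m = k² = 0.565177679089
D = 1 − m·sn²u·sn²v = 0.8545674253329909
sn(u+v) = (sn u·cn v·dn v + sn v·cn u·dn u)/D = -0.8509260387389491/0.8545674253329909 = -0.9957389124765399
cn(u+v) = (cn u·cn v − sn u·sn v·dn u·dn v)/D = -0.07880584392224633/0.8545674253329909 = -0.09221723363904122
dn(u+v) = (dn u·dn v − m·sn u·sn v·cn u·cn v)/D = 0.5666166135128107/0.8545674253329909 = 0.6630449473217666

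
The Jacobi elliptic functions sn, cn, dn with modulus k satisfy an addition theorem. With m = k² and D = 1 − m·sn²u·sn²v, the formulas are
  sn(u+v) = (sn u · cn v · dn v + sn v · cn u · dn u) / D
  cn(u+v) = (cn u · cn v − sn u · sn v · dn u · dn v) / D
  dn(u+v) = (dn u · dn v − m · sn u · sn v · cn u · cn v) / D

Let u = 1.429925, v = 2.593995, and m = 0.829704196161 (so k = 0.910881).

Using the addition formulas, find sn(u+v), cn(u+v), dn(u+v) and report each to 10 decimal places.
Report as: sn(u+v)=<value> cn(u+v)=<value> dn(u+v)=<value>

sn u = 0.915736833968114, cn u = 0.4017786093286385, dn u = 0.5515720040503238
sn v = 0.9939853133743361, cn v = -0.109513454863422, dn v = 0.4245546013719881
m = k² = 0.829704196161
D = 1 − m·sn²u·sn²v = 0.3125761620905035
sn(u+v) = (sn u·cn v·dn v + sn v·cn u·dn u)/D = 0.1777002466767305/0.3125761620905035 = 0.5685022347458442
cn(u+v) = (cn u·cn v − sn u·sn v·dn u·dn v)/D = -0.2571506940263974/0.3125761620905035 = -0.8226817179741999
dn(u+v) = (dn u·dn v − m·sn u·sn v·cn u·cn v)/D = 0.2674022706551366/0.3125761620905035 = 0.8554787699316393

sn(u+v)=0.5685022347 cn(u+v)=-0.8226817180 dn(u+v)=0.8554787699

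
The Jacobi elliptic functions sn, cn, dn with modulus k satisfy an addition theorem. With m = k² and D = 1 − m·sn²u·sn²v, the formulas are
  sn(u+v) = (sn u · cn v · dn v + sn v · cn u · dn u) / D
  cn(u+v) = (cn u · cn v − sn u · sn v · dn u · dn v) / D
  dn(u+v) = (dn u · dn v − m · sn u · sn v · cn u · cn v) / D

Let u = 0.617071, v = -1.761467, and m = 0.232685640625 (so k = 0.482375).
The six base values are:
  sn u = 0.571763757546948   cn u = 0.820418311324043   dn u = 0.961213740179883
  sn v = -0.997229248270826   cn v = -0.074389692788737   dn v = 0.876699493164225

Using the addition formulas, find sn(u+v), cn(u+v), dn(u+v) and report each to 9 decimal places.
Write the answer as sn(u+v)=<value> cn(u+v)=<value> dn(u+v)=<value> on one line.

sn(u+v)=-0.891111373 cn(u+v)=0.453784663 dn(u+v)=0.902900386

m = k² = 0.232685640625
D = 1 − m·sn²u·sn²v = 0.9243528022228984
sn(u+v) = (sn u·cn v·dn v + sn v·cn u·dn u)/D = -0.8237012951506484/0.9243528022228984 = -0.8911113734602182
cn(u+v) = (cn u·cn v − sn u·sn v·dn u·dn v)/D = 0.4194571245603884/0.9243528022228984 = 0.4537846626868779
dn(u+v) = (dn u·dn v − m·sn u·sn v·cn u·cn v)/D = 0.8345985021683266/0.9243528022228984 = 0.9029003862608203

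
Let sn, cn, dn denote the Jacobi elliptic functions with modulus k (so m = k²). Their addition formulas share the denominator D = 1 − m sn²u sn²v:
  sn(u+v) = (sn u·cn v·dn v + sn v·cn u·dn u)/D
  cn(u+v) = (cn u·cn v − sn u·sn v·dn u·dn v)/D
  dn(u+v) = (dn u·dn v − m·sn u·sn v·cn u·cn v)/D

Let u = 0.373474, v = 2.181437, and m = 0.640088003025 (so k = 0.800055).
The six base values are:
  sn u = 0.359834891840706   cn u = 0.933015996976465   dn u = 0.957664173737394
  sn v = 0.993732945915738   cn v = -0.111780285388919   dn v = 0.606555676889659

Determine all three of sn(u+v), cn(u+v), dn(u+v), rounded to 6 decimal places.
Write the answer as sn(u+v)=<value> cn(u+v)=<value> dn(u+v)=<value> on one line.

m = k² = 0.640088003025
D = 1 − m·sn²u·sn²v = 0.9181562329857055
sn(u+v) = (sn u·cn v·dn v + sn v·cn u·dn u)/D = 0.8635191272624497/0.9181562329857055 = 0.9404925831134597
cn(u+v) = (cn u·cn v − sn u·sn v·dn u·dn v)/D = -0.3120025400896575/0.9181562329857055 = -0.3398142155775301
dn(u+v) = (dn u·dn v − m·sn u·sn v·cn u·cn v)/D = 0.6047474399740447/0.9181562329857055 = 0.6586541791558691

sn(u+v)=0.940493 cn(u+v)=-0.339814 dn(u+v)=0.658654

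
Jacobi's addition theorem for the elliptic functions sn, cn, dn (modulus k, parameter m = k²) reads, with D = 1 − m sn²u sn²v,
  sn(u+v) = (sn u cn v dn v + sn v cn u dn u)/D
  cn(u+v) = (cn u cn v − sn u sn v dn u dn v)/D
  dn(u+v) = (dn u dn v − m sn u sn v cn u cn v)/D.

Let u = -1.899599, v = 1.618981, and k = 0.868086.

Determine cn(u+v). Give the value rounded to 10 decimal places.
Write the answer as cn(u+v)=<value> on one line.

cn(u+v)=0.9616354274

sn u = -0.9913167123194843, cn u = 0.1314959158152405, dn u = 0.5093690853679142
sn v = 0.9610450627057536, cn v = 0.276391728257005, dn v = 0.5513564730445905
m = k² = 0.753573303396
D = 1 − m·sn²u·sn²v = 0.3160287232102642
cn(u+v) = (cn u·cn v − sn u·sn v·dn u·dn v)/D = 0.3039044163160585/0.3160287232102642 = 0.9616354274034164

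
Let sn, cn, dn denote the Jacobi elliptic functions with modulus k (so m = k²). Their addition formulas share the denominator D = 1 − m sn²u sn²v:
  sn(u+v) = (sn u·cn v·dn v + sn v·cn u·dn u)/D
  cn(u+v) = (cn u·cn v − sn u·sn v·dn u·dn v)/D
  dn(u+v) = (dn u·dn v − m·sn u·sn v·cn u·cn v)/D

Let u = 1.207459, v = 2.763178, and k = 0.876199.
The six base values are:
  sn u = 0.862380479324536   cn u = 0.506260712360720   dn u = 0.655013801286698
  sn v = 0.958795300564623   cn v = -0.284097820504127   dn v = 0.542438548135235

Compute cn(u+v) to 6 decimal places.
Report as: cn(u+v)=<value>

cn(u+v)=-0.921040

m = k² = 0.767724687601
D = 1 − m·sn²u·sn²v = 0.4751259102238256
cn(u+v) = (cn u·cn v − sn u·sn v·dn u·dn v)/D = -0.4376099888848769/0.4751259102238256 = -0.9210400432144913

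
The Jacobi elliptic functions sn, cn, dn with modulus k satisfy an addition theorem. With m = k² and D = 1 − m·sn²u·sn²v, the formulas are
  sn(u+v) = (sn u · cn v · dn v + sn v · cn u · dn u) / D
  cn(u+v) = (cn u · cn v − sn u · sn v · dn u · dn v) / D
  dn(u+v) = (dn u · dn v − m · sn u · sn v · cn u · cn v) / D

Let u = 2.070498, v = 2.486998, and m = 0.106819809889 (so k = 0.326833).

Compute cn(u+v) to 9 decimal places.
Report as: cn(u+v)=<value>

cn(u+v)=-0.270048436

sn u = 0.9083104772348755, cn u = -0.4182966375018484, dn u = 0.9549191976843832
sn v = 0.6723581239665075, cn v = -0.7402260149010156, dn v = 0.9755564847350599
m = k² = 0.106819809889
D = 1 − m·sn²u·sn²v = 0.9601597769080109
cn(u+v) = (cn u·cn v − sn u·sn v·dn u·dn v)/D = -0.2592896460072452/0.9601597769080109 = -0.2700484359407681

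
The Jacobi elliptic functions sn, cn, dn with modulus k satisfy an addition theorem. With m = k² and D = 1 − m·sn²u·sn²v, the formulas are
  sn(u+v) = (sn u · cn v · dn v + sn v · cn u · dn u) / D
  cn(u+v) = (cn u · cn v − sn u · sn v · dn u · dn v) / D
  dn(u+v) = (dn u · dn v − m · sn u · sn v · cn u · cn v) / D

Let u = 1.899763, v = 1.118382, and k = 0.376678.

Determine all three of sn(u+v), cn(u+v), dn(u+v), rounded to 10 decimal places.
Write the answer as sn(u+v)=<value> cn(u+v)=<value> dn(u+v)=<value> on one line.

sn(u+v)=0.2419939006 cn(u+v)=-0.9702777706 dn(u+v)=0.9958368283

sn u = 0.9691680330915665, cn u = -0.2464007378913957, dn u = 0.9309823167597099
sn v = 0.8878645614771302, cn v = 0.4601049015963896, dn v = 0.9424173829302173
m = k² = 0.141886315684
D = 1 − m·sn²u·sn²v = 0.8949412771049646
sn(u+v) = (sn u·cn v·dn v + sn v·cn u·dn u)/D = 0.2165703304434329/0.8949412771049646 = 0.241993900587549
cn(u+v) = (cn u·cn v − sn u·sn v·dn u·dn v)/D = -0.8683416271479143/0.8949412771049646 = -0.9702777705783141
dn(u+v) = (dn u·dn v − m·sn u·sn v·cn u·cn v)/D = 0.8912154829380582/0.8949412771049646 = 0.9958368283347495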